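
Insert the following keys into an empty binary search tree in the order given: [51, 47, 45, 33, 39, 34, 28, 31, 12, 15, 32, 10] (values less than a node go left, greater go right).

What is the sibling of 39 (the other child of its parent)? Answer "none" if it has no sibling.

28

Resulting structure (node: left, right):
  51: L=47, R=–
  47: L=45, R=–
  45: L=33, R=–
  33: L=28, R=39
  39: L=34, R=–
  34: L=–, R=–
  28: L=12, R=31
  31: L=–, R=32
  12: L=10, R=15
  15: L=–, R=–
  32: L=–, R=–
  10: L=–, R=–

39's parent is 33; the other child of 33 is 28.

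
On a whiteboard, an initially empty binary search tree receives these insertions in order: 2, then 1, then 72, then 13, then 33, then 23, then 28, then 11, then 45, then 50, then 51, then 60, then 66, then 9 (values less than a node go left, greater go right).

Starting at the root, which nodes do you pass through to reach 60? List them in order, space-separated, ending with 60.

2 72 13 33 45 50 51 60

Resulting structure (node: left, right):
  2: L=1, R=72
  1: L=–, R=–
  72: L=13, R=–
  13: L=11, R=33
  33: L=23, R=45
  23: L=–, R=28
  28: L=–, R=–
  11: L=9, R=–
  45: L=–, R=50
  50: L=–, R=51
  51: L=–, R=60
  60: L=–, R=66
  66: L=–, R=–
  9: L=–, R=–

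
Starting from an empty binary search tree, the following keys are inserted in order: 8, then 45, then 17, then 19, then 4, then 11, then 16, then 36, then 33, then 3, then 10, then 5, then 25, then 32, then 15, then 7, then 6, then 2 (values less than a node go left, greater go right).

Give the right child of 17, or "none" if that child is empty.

19

Insert 8: tree is empty, so 8 becomes the root.
Insert 45: 45 > 8 → go right. Place as right child of 8.
Insert 17: 17 > 8 → go right; 17 < 45 → go left. Place as left child of 45.
Insert 19: 19 > 8 → go right; 19 < 45 → go left; 19 > 17 → go right. Place as right child of 17.
Insert 4: 4 < 8 → go left. Place as left child of 8.
Insert 11: 11 > 8 → go right; 11 < 45 → go left; 11 < 17 → go left. Place as left child of 17.
Insert 16: 16 > 8 → go right; 16 < 45 → go left; 16 < 17 → go left; 16 > 11 → go right. Place as right child of 11.
Insert 36: 36 > 8 → go right; 36 < 45 → go left; 36 > 17 → go right; 36 > 19 → go right. Place as right child of 19.
Insert 33: 33 > 8 → go right; 33 < 45 → go left; 33 > 17 → go right; 33 > 19 → go right; 33 < 36 → go left. Place as left child of 36.
Insert 3: 3 < 8 → go left; 3 < 4 → go left. Place as left child of 4.
Insert 10: 10 > 8 → go right; 10 < 45 → go left; 10 < 17 → go left; 10 < 11 → go left. Place as left child of 11.
Insert 5: 5 < 8 → go left; 5 > 4 → go right. Place as right child of 4.
Insert 25: 25 > 8 → go right; 25 < 45 → go left; 25 > 17 → go right; 25 > 19 → go right; 25 < 36 → go left; 25 < 33 → go left. Place as left child of 33.
Insert 32: 32 > 8 → go right; 32 < 45 → go left; 32 > 17 → go right; 32 > 19 → go right; 32 < 36 → go left; 32 < 33 → go left; 32 > 25 → go right. Place as right child of 25.
Insert 15: 15 > 8 → go right; 15 < 45 → go left; 15 < 17 → go left; 15 > 11 → go right; 15 < 16 → go left. Place as left child of 16.
Insert 7: 7 < 8 → go left; 7 > 4 → go right; 7 > 5 → go right. Place as right child of 5.
Insert 6: 6 < 8 → go left; 6 > 4 → go right; 6 > 5 → go right; 6 < 7 → go left. Place as left child of 7.
Insert 2: 2 < 8 → go left; 2 < 4 → go left; 2 < 3 → go left. Place as left child of 3.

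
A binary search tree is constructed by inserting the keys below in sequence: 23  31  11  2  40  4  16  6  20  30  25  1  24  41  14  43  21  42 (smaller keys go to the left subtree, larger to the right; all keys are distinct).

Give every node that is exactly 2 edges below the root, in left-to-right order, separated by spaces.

2 16 30 40

23: root
31: right child of 23 (depth 1)
11: left child of 23 (depth 1)
2: left child of 11 (depth 2)
40: right child of 31 (depth 2)
4: right child of 2 (depth 3)
16: right child of 11 (depth 2)
6: right child of 4 (depth 4)
20: right child of 16 (depth 3)
30: left child of 31 (depth 2)
25: left child of 30 (depth 3)
1: left child of 2 (depth 3)
24: left child of 25 (depth 4)
41: right child of 40 (depth 3)
14: left child of 16 (depth 3)
43: right child of 41 (depth 4)
21: right child of 20 (depth 4)
42: left child of 43 (depth 5)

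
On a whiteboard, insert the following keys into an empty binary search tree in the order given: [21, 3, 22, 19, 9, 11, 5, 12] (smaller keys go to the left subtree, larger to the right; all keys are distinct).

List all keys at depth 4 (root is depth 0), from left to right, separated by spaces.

21: root
3: left child of 21 (depth 1)
22: right child of 21 (depth 1)
19: right child of 3 (depth 2)
9: left child of 19 (depth 3)
11: right child of 9 (depth 4)
5: left child of 9 (depth 4)
12: right child of 11 (depth 5)

5 11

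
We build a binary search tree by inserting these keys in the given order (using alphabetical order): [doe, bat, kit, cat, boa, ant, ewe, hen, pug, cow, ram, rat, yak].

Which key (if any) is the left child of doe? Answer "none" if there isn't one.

doe: root
bat: left child of doe (depth 1)
kit: right child of doe (depth 1)
cat: right child of bat (depth 2)
boa: left child of cat (depth 3)
ant: left child of bat (depth 2)
ewe: left child of kit (depth 2)
hen: right child of ewe (depth 3)
pug: right child of kit (depth 2)
cow: right child of cat (depth 3)
ram: right child of pug (depth 3)
rat: right child of ram (depth 4)
yak: right child of rat (depth 5)

bat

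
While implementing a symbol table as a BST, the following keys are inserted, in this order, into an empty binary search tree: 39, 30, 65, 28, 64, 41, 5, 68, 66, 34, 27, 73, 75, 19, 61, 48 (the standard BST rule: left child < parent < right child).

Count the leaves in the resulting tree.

5

Insert 39: tree is empty, so 39 becomes the root.
Insert 30: 30 < 39 → go left. Place as left child of 39.
Insert 65: 65 > 39 → go right. Place as right child of 39.
Insert 28: 28 < 39 → go left; 28 < 30 → go left. Place as left child of 30.
Insert 64: 64 > 39 → go right; 64 < 65 → go left. Place as left child of 65.
Insert 41: 41 > 39 → go right; 41 < 65 → go left; 41 < 64 → go left. Place as left child of 64.
Insert 5: 5 < 39 → go left; 5 < 30 → go left; 5 < 28 → go left. Place as left child of 28.
Insert 68: 68 > 39 → go right; 68 > 65 → go right. Place as right child of 65.
Insert 66: 66 > 39 → go right; 66 > 65 → go right; 66 < 68 → go left. Place as left child of 68.
Insert 34: 34 < 39 → go left; 34 > 30 → go right. Place as right child of 30.
Insert 27: 27 < 39 → go left; 27 < 30 → go left; 27 < 28 → go left; 27 > 5 → go right. Place as right child of 5.
Insert 73: 73 > 39 → go right; 73 > 65 → go right; 73 > 68 → go right. Place as right child of 68.
Insert 75: 75 > 39 → go right; 75 > 65 → go right; 75 > 68 → go right; 75 > 73 → go right. Place as right child of 73.
Insert 19: 19 < 39 → go left; 19 < 30 → go left; 19 < 28 → go left; 19 > 5 → go right; 19 < 27 → go left. Place as left child of 27.
Insert 61: 61 > 39 → go right; 61 < 65 → go left; 61 < 64 → go left; 61 > 41 → go right. Place as right child of 41.
Insert 48: 48 > 39 → go right; 48 < 65 → go left; 48 < 64 → go left; 48 > 41 → go right; 48 < 61 → go left. Place as left child of 61.

Leaves: 19, 34, 48, 66, 75 — 5 in total.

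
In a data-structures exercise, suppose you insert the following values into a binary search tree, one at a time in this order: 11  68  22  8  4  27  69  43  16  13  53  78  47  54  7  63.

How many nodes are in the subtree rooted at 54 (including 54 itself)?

Insert 11: tree is empty, so 11 becomes the root.
Insert 68: 68 > 11 → go right. Place as right child of 11.
Insert 22: 22 > 11 → go right; 22 < 68 → go left. Place as left child of 68.
Insert 8: 8 < 11 → go left. Place as left child of 11.
Insert 4: 4 < 11 → go left; 4 < 8 → go left. Place as left child of 8.
Insert 27: 27 > 11 → go right; 27 < 68 → go left; 27 > 22 → go right. Place as right child of 22.
Insert 69: 69 > 11 → go right; 69 > 68 → go right. Place as right child of 68.
Insert 43: 43 > 11 → go right; 43 < 68 → go left; 43 > 22 → go right; 43 > 27 → go right. Place as right child of 27.
Insert 16: 16 > 11 → go right; 16 < 68 → go left; 16 < 22 → go left. Place as left child of 22.
Insert 13: 13 > 11 → go right; 13 < 68 → go left; 13 < 22 → go left; 13 < 16 → go left. Place as left child of 16.
Insert 53: 53 > 11 → go right; 53 < 68 → go left; 53 > 22 → go right; 53 > 27 → go right; 53 > 43 → go right. Place as right child of 43.
Insert 78: 78 > 11 → go right; 78 > 68 → go right; 78 > 69 → go right. Place as right child of 69.
Insert 47: 47 > 11 → go right; 47 < 68 → go left; 47 > 22 → go right; 47 > 27 → go right; 47 > 43 → go right; 47 < 53 → go left. Place as left child of 53.
Insert 54: 54 > 11 → go right; 54 < 68 → go left; 54 > 22 → go right; 54 > 27 → go right; 54 > 43 → go right; 54 > 53 → go right. Place as right child of 53.
Insert 7: 7 < 11 → go left; 7 < 8 → go left; 7 > 4 → go right. Place as right child of 4.
Insert 63: 63 > 11 → go right; 63 < 68 → go left; 63 > 22 → go right; 63 > 27 → go right; 63 > 43 → go right; 63 > 53 → go right; 63 > 54 → go right. Place as right child of 54.

Subtree rooted at 54 contains: 54, 63 — 2 nodes.

2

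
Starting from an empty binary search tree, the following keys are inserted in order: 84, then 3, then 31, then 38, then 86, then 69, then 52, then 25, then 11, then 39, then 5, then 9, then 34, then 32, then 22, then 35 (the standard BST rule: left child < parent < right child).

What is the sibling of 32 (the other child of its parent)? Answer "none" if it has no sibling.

35

84: root
3: left child of 84 (depth 1)
31: right child of 3 (depth 2)
38: right child of 31 (depth 3)
86: right child of 84 (depth 1)
69: right child of 38 (depth 4)
52: left child of 69 (depth 5)
25: left child of 31 (depth 3)
11: left child of 25 (depth 4)
39: left child of 52 (depth 6)
5: left child of 11 (depth 5)
9: right child of 5 (depth 6)
34: left child of 38 (depth 4)
32: left child of 34 (depth 5)
22: right child of 11 (depth 5)
35: right child of 34 (depth 5)

32's parent is 34; the other child of 34 is 35.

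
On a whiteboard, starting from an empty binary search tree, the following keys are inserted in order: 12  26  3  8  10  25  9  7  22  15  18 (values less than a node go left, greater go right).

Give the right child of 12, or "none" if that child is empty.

Insert 12: tree is empty, so 12 becomes the root.
Insert 26: 26 > 12 → go right. Place as right child of 12.
Insert 3: 3 < 12 → go left. Place as left child of 12.
Insert 8: 8 < 12 → go left; 8 > 3 → go right. Place as right child of 3.
Insert 10: 10 < 12 → go left; 10 > 3 → go right; 10 > 8 → go right. Place as right child of 8.
Insert 25: 25 > 12 → go right; 25 < 26 → go left. Place as left child of 26.
Insert 9: 9 < 12 → go left; 9 > 3 → go right; 9 > 8 → go right; 9 < 10 → go left. Place as left child of 10.
Insert 7: 7 < 12 → go left; 7 > 3 → go right; 7 < 8 → go left. Place as left child of 8.
Insert 22: 22 > 12 → go right; 22 < 26 → go left; 22 < 25 → go left. Place as left child of 25.
Insert 15: 15 > 12 → go right; 15 < 26 → go left; 15 < 25 → go left; 15 < 22 → go left. Place as left child of 22.
Insert 18: 18 > 12 → go right; 18 < 26 → go left; 18 < 25 → go left; 18 < 22 → go left; 18 > 15 → go right. Place as right child of 15.

26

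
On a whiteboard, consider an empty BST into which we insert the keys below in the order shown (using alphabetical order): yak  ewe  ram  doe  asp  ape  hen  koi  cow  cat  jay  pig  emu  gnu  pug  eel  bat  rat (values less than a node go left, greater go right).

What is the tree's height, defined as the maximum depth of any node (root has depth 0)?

6

Resulting structure (node: left, right):
  yak: L=ewe, R=–
  ewe: L=doe, R=ram
  ram: L=hen, R=rat
  doe: L=asp, R=emu
  asp: L=ape, R=cow
  ape: L=–, R=–
  hen: L=gnu, R=koi
  koi: L=jay, R=pig
  cow: L=cat, R=–
  cat: L=bat, R=–
  jay: L=–, R=–
  pig: L=–, R=pug
  emu: L=eel, R=–
  gnu: L=–, R=–
  pug: L=–, R=–
  eel: L=–, R=–
  bat: L=–, R=–
  rat: L=–, R=–

The deepest node is pug at depth 6.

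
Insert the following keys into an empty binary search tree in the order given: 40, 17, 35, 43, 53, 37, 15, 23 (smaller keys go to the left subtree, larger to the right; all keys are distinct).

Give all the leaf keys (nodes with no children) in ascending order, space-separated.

15 23 37 53

40: root
17: left child of 40 (depth 1)
35: right child of 17 (depth 2)
43: right child of 40 (depth 1)
53: right child of 43 (depth 2)
37: right child of 35 (depth 3)
15: left child of 17 (depth 2)
23: left child of 35 (depth 3)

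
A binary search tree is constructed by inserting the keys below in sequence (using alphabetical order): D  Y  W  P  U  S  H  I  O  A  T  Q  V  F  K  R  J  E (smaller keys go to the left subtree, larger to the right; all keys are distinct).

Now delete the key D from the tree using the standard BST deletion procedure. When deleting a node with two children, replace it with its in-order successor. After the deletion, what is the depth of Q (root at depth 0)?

6

Insert D: tree is empty, so D becomes the root.
Insert Y: Y > D → go right. Place as right child of D.
Insert W: W > D → go right; W < Y → go left. Place as left child of Y.
Insert P: P > D → go right; P < Y → go left; P < W → go left. Place as left child of W.
Insert U: U > D → go right; U < Y → go left; U < W → go left; U > P → go right. Place as right child of P.
Insert S: S > D → go right; S < Y → go left; S < W → go left; S > P → go right; S < U → go left. Place as left child of U.
Insert H: H > D → go right; H < Y → go left; H < W → go left; H < P → go left. Place as left child of P.
Insert I: I > D → go right; I < Y → go left; I < W → go left; I < P → go left; I > H → go right. Place as right child of H.
Insert O: O > D → go right; O < Y → go left; O < W → go left; O < P → go left; O > H → go right; O > I → go right. Place as right child of I.
Insert A: A < D → go left. Place as left child of D.
Insert T: T > D → go right; T < Y → go left; T < W → go left; T > P → go right; T < U → go left; T > S → go right. Place as right child of S.
Insert Q: Q > D → go right; Q < Y → go left; Q < W → go left; Q > P → go right; Q < U → go left; Q < S → go left. Place as left child of S.
Insert V: V > D → go right; V < Y → go left; V < W → go left; V > P → go right; V > U → go right. Place as right child of U.
Insert F: F > D → go right; F < Y → go left; F < W → go left; F < P → go left; F < H → go left. Place as left child of H.
Insert K: K > D → go right; K < Y → go left; K < W → go left; K < P → go left; K > H → go right; K > I → go right; K < O → go left. Place as left child of O.
Insert R: R > D → go right; R < Y → go left; R < W → go left; R > P → go right; R < U → go left; R < S → go left; R > Q → go right. Place as right child of Q.
Insert J: J > D → go right; J < Y → go left; J < W → go left; J < P → go left; J > H → go right; J > I → go right; J < O → go left; J < K → go left. Place as left child of K.
Insert E: E > D → go right; E < Y → go left; E < W → go left; E < P → go left; E < H → go left; E < F → go left. Place as left child of F.

Delete D (two children — replace with in-order successor).
After deletion, path to Q: E → Y → W → P → U → S → Q.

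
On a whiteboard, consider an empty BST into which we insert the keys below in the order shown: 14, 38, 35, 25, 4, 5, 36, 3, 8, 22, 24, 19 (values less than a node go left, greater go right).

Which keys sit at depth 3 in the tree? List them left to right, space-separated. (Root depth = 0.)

8 25 36

Insert 14: tree is empty, so 14 becomes the root.
Insert 38: 38 > 14 → go right. Place as right child of 14.
Insert 35: 35 > 14 → go right; 35 < 38 → go left. Place as left child of 38.
Insert 25: 25 > 14 → go right; 25 < 38 → go left; 25 < 35 → go left. Place as left child of 35.
Insert 4: 4 < 14 → go left. Place as left child of 14.
Insert 5: 5 < 14 → go left; 5 > 4 → go right. Place as right child of 4.
Insert 36: 36 > 14 → go right; 36 < 38 → go left; 36 > 35 → go right. Place as right child of 35.
Insert 3: 3 < 14 → go left; 3 < 4 → go left. Place as left child of 4.
Insert 8: 8 < 14 → go left; 8 > 4 → go right; 8 > 5 → go right. Place as right child of 5.
Insert 22: 22 > 14 → go right; 22 < 38 → go left; 22 < 35 → go left; 22 < 25 → go left. Place as left child of 25.
Insert 24: 24 > 14 → go right; 24 < 38 → go left; 24 < 35 → go left; 24 < 25 → go left; 24 > 22 → go right. Place as right child of 22.
Insert 19: 19 > 14 → go right; 19 < 38 → go left; 19 < 35 → go left; 19 < 25 → go left; 19 < 22 → go left. Place as left child of 22.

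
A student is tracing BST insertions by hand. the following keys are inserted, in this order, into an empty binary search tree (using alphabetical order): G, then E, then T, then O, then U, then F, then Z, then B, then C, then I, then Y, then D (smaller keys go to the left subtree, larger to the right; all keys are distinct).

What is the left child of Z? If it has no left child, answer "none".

G: root
E: left child of G (depth 1)
T: right child of G (depth 1)
O: left child of T (depth 2)
U: right child of T (depth 2)
F: right child of E (depth 2)
Z: right child of U (depth 3)
B: left child of E (depth 2)
C: right child of B (depth 3)
I: left child of O (depth 3)
Y: left child of Z (depth 4)
D: right child of C (depth 4)

Y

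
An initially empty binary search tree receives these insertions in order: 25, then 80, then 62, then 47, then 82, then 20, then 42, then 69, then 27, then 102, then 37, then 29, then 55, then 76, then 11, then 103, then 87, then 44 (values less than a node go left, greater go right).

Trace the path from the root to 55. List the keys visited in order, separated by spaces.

25 80 62 47 55

25: root
80: right child of 25 (depth 1)
62: left child of 80 (depth 2)
47: left child of 62 (depth 3)
82: right child of 80 (depth 2)
20: left child of 25 (depth 1)
42: left child of 47 (depth 4)
69: right child of 62 (depth 3)
27: left child of 42 (depth 5)
102: right child of 82 (depth 3)
37: right child of 27 (depth 6)
29: left child of 37 (depth 7)
55: right child of 47 (depth 4)
76: right child of 69 (depth 4)
11: left child of 20 (depth 2)
103: right child of 102 (depth 4)
87: left child of 102 (depth 4)
44: right child of 42 (depth 5)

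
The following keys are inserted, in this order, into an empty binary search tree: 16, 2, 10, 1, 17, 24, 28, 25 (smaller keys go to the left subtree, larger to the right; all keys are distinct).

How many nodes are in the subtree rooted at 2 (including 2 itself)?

16: root
2: left child of 16 (depth 1)
10: right child of 2 (depth 2)
1: left child of 2 (depth 2)
17: right child of 16 (depth 1)
24: right child of 17 (depth 2)
28: right child of 24 (depth 3)
25: left child of 28 (depth 4)

Subtree rooted at 2 contains: 2, 1, 10 — 3 nodes.

3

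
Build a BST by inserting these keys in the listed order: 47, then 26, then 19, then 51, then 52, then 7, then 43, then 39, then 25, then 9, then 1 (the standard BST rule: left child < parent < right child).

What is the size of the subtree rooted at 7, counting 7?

3

Insert 47: tree is empty, so 47 becomes the root.
Insert 26: 26 < 47 → go left. Place as left child of 47.
Insert 19: 19 < 47 → go left; 19 < 26 → go left. Place as left child of 26.
Insert 51: 51 > 47 → go right. Place as right child of 47.
Insert 52: 52 > 47 → go right; 52 > 51 → go right. Place as right child of 51.
Insert 7: 7 < 47 → go left; 7 < 26 → go left; 7 < 19 → go left. Place as left child of 19.
Insert 43: 43 < 47 → go left; 43 > 26 → go right. Place as right child of 26.
Insert 39: 39 < 47 → go left; 39 > 26 → go right; 39 < 43 → go left. Place as left child of 43.
Insert 25: 25 < 47 → go left; 25 < 26 → go left; 25 > 19 → go right. Place as right child of 19.
Insert 9: 9 < 47 → go left; 9 < 26 → go left; 9 < 19 → go left; 9 > 7 → go right. Place as right child of 7.
Insert 1: 1 < 47 → go left; 1 < 26 → go left; 1 < 19 → go left; 1 < 7 → go left. Place as left child of 7.

Subtree rooted at 7 contains: 7, 1, 9 — 3 nodes.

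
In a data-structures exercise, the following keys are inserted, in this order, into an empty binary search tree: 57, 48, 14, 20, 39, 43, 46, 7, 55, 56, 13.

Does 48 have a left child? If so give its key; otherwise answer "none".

57: root
48: left child of 57 (depth 1)
14: left child of 48 (depth 2)
20: right child of 14 (depth 3)
39: right child of 20 (depth 4)
43: right child of 39 (depth 5)
46: right child of 43 (depth 6)
7: left child of 14 (depth 3)
55: right child of 48 (depth 2)
56: right child of 55 (depth 3)
13: right child of 7 (depth 4)

14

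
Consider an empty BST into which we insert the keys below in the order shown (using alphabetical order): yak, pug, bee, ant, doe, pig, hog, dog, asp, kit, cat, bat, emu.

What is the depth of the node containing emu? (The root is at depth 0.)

7

yak: root
pug: left child of yak (depth 1)
bee: left child of pug (depth 2)
ant: left child of bee (depth 3)
doe: right child of bee (depth 3)
pig: right child of doe (depth 4)
hog: left child of pig (depth 5)
dog: left child of hog (depth 6)
asp: right child of ant (depth 4)
kit: right child of hog (depth 6)
cat: left child of doe (depth 4)
bat: right child of asp (depth 5)
emu: right child of dog (depth 7)

Path to emu: yak → pug → bee → doe → pig → hog → dog → emu, which is 7 edges.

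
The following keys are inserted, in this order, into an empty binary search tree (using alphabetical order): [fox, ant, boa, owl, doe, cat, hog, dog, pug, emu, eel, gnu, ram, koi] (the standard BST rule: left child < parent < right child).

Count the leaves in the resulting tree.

Resulting structure (node: left, right):
  fox: L=ant, R=owl
  ant: L=–, R=boa
  boa: L=–, R=doe
  owl: L=hog, R=pug
  doe: L=cat, R=dog
  cat: L=–, R=–
  hog: L=gnu, R=koi
  dog: L=–, R=emu
  pug: L=–, R=ram
  emu: L=eel, R=–
  eel: L=–, R=–
  gnu: L=–, R=–
  ram: L=–, R=–
  koi: L=–, R=–

Leaves: cat, eel, gnu, koi, ram — 5 in total.

5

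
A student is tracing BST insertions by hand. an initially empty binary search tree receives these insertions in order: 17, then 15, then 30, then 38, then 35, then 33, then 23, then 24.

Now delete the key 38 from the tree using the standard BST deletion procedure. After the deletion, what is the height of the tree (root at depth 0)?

Resulting structure (node: left, right):
  17: L=15, R=30
  15: L=–, R=–
  30: L=23, R=38
  38: L=35, R=–
  35: L=33, R=–
  33: L=–, R=–
  23: L=–, R=24
  24: L=–, R=–

Delete 38 (at most one child — splice it out).
After deletion, deepest node is 33 at depth 3.

3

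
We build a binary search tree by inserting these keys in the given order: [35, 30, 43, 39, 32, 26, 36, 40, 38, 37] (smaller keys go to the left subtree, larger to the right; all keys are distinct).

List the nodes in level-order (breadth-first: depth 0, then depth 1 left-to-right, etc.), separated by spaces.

Resulting structure (node: left, right):
  35: L=30, R=43
  30: L=26, R=32
  43: L=39, R=–
  39: L=36, R=40
  32: L=–, R=–
  26: L=–, R=–
  36: L=–, R=38
  40: L=–, R=–
  38: L=37, R=–
  37: L=–, R=–

35 30 43 26 32 39 36 40 38 37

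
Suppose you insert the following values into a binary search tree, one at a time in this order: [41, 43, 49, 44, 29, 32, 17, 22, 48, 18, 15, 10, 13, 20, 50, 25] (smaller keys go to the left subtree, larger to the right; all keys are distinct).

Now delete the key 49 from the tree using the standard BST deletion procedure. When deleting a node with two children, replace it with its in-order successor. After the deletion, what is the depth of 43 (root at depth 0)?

41: root
43: right child of 41 (depth 1)
49: right child of 43 (depth 2)
44: left child of 49 (depth 3)
29: left child of 41 (depth 1)
32: right child of 29 (depth 2)
17: left child of 29 (depth 2)
22: right child of 17 (depth 3)
48: right child of 44 (depth 4)
18: left child of 22 (depth 4)
15: left child of 17 (depth 3)
10: left child of 15 (depth 4)
13: right child of 10 (depth 5)
20: right child of 18 (depth 5)
50: right child of 49 (depth 3)
25: right child of 22 (depth 4)

Delete 49 (two children — replace with in-order successor).
After deletion, path to 43: 41 → 43.

1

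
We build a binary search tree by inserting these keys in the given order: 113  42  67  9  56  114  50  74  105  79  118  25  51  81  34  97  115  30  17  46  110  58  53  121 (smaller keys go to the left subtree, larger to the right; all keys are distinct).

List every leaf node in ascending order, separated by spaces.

17 30 46 53 58 97 110 115 121

Insert 113: tree is empty, so 113 becomes the root.
Insert 42: 42 < 113 → go left. Place as left child of 113.
Insert 67: 67 < 113 → go left; 67 > 42 → go right. Place as right child of 42.
Insert 9: 9 < 113 → go left; 9 < 42 → go left. Place as left child of 42.
Insert 56: 56 < 113 → go left; 56 > 42 → go right; 56 < 67 → go left. Place as left child of 67.
Insert 114: 114 > 113 → go right. Place as right child of 113.
Insert 50: 50 < 113 → go left; 50 > 42 → go right; 50 < 67 → go left; 50 < 56 → go left. Place as left child of 56.
Insert 74: 74 < 113 → go left; 74 > 42 → go right; 74 > 67 → go right. Place as right child of 67.
Insert 105: 105 < 113 → go left; 105 > 42 → go right; 105 > 67 → go right; 105 > 74 → go right. Place as right child of 74.
Insert 79: 79 < 113 → go left; 79 > 42 → go right; 79 > 67 → go right; 79 > 74 → go right; 79 < 105 → go left. Place as left child of 105.
Insert 118: 118 > 113 → go right; 118 > 114 → go right. Place as right child of 114.
Insert 25: 25 < 113 → go left; 25 < 42 → go left; 25 > 9 → go right. Place as right child of 9.
Insert 51: 51 < 113 → go left; 51 > 42 → go right; 51 < 67 → go left; 51 < 56 → go left; 51 > 50 → go right. Place as right child of 50.
Insert 81: 81 < 113 → go left; 81 > 42 → go right; 81 > 67 → go right; 81 > 74 → go right; 81 < 105 → go left; 81 > 79 → go right. Place as right child of 79.
Insert 34: 34 < 113 → go left; 34 < 42 → go left; 34 > 9 → go right; 34 > 25 → go right. Place as right child of 25.
Insert 97: 97 < 113 → go left; 97 > 42 → go right; 97 > 67 → go right; 97 > 74 → go right; 97 < 105 → go left; 97 > 79 → go right; 97 > 81 → go right. Place as right child of 81.
Insert 115: 115 > 113 → go right; 115 > 114 → go right; 115 < 118 → go left. Place as left child of 118.
Insert 30: 30 < 113 → go left; 30 < 42 → go left; 30 > 9 → go right; 30 > 25 → go right; 30 < 34 → go left. Place as left child of 34.
Insert 17: 17 < 113 → go left; 17 < 42 → go left; 17 > 9 → go right; 17 < 25 → go left. Place as left child of 25.
Insert 46: 46 < 113 → go left; 46 > 42 → go right; 46 < 67 → go left; 46 < 56 → go left; 46 < 50 → go left. Place as left child of 50.
Insert 110: 110 < 113 → go left; 110 > 42 → go right; 110 > 67 → go right; 110 > 74 → go right; 110 > 105 → go right. Place as right child of 105.
Insert 58: 58 < 113 → go left; 58 > 42 → go right; 58 < 67 → go left; 58 > 56 → go right. Place as right child of 56.
Insert 53: 53 < 113 → go left; 53 > 42 → go right; 53 < 67 → go left; 53 < 56 → go left; 53 > 50 → go right; 53 > 51 → go right. Place as right child of 51.
Insert 121: 121 > 113 → go right; 121 > 114 → go right; 121 > 118 → go right. Place as right child of 118.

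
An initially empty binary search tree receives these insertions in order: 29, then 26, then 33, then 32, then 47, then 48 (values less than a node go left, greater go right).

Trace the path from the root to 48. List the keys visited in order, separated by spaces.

29 33 47 48

29: root
26: left child of 29 (depth 1)
33: right child of 29 (depth 1)
32: left child of 33 (depth 2)
47: right child of 33 (depth 2)
48: right child of 47 (depth 3)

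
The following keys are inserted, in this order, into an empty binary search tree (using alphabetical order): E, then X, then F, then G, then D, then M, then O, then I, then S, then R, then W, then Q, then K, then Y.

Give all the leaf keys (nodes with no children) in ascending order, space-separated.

Insert E: tree is empty, so E becomes the root.
Insert X: X > E → go right. Place as right child of E.
Insert F: F > E → go right; F < X → go left. Place as left child of X.
Insert G: G > E → go right; G < X → go left; G > F → go right. Place as right child of F.
Insert D: D < E → go left. Place as left child of E.
Insert M: M > E → go right; M < X → go left; M > F → go right; M > G → go right. Place as right child of G.
Insert O: O > E → go right; O < X → go left; O > F → go right; O > G → go right; O > M → go right. Place as right child of M.
Insert I: I > E → go right; I < X → go left; I > F → go right; I > G → go right; I < M → go left. Place as left child of M.
Insert S: S > E → go right; S < X → go left; S > F → go right; S > G → go right; S > M → go right; S > O → go right. Place as right child of O.
Insert R: R > E → go right; R < X → go left; R > F → go right; R > G → go right; R > M → go right; R > O → go right; R < S → go left. Place as left child of S.
Insert W: W > E → go right; W < X → go left; W > F → go right; W > G → go right; W > M → go right; W > O → go right; W > S → go right. Place as right child of S.
Insert Q: Q > E → go right; Q < X → go left; Q > F → go right; Q > G → go right; Q > M → go right; Q > O → go right; Q < S → go left; Q < R → go left. Place as left child of R.
Insert K: K > E → go right; K < X → go left; K > F → go right; K > G → go right; K < M → go left; K > I → go right. Place as right child of I.
Insert Y: Y > E → go right; Y > X → go right. Place as right child of X.

D K Q W Y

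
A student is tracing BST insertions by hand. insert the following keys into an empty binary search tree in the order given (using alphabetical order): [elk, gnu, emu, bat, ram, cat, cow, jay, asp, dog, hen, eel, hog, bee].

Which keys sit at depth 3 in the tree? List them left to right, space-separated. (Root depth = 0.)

bee cow jay

Resulting structure (node: left, right):
  elk: L=bat, R=gnu
  gnu: L=emu, R=ram
  emu: L=–, R=–
  bat: L=asp, R=cat
  ram: L=jay, R=–
  cat: L=bee, R=cow
  cow: L=–, R=dog
  jay: L=hen, R=–
  asp: L=–, R=–
  dog: L=–, R=eel
  hen: L=–, R=hog
  eel: L=–, R=–
  hog: L=–, R=–
  bee: L=–, R=–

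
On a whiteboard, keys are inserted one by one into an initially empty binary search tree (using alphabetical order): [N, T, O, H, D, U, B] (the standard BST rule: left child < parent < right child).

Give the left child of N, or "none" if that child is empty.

H

Insert N: tree is empty, so N becomes the root.
Insert T: T > N → go right. Place as right child of N.
Insert O: O > N → go right; O < T → go left. Place as left child of T.
Insert H: H < N → go left. Place as left child of N.
Insert D: D < N → go left; D < H → go left. Place as left child of H.
Insert U: U > N → go right; U > T → go right. Place as right child of T.
Insert B: B < N → go left; B < H → go left; B < D → go left. Place as left child of D.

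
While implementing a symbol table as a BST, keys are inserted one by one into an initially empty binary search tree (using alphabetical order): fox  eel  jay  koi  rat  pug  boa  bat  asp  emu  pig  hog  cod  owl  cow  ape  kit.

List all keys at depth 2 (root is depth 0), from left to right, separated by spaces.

Insert fox: tree is empty, so fox becomes the root.
Insert eel: eel < fox → go left. Place as left child of fox.
Insert jay: jay > fox → go right. Place as right child of fox.
Insert koi: koi > fox → go right; koi > jay → go right. Place as right child of jay.
Insert rat: rat > fox → go right; rat > jay → go right; rat > koi → go right. Place as right child of koi.
Insert pug: pug > fox → go right; pug > jay → go right; pug > koi → go right; pug < rat → go left. Place as left child of rat.
Insert boa: boa < fox → go left; boa < eel → go left. Place as left child of eel.
Insert bat: bat < fox → go left; bat < eel → go left; bat < boa → go left. Place as left child of boa.
Insert asp: asp < fox → go left; asp < eel → go left; asp < boa → go left; asp < bat → go left. Place as left child of bat.
Insert emu: emu < fox → go left; emu > eel → go right. Place as right child of eel.
Insert pig: pig > fox → go right; pig > jay → go right; pig > koi → go right; pig < rat → go left; pig < pug → go left. Place as left child of pug.
Insert hog: hog > fox → go right; hog < jay → go left. Place as left child of jay.
Insert cod: cod < fox → go left; cod < eel → go left; cod > boa → go right. Place as right child of boa.
Insert owl: owl > fox → go right; owl > jay → go right; owl > koi → go right; owl < rat → go left; owl < pug → go left; owl < pig → go left. Place as left child of pig.
Insert cow: cow < fox → go left; cow < eel → go left; cow > boa → go right; cow > cod → go right. Place as right child of cod.
Insert ape: ape < fox → go left; ape < eel → go left; ape < boa → go left; ape < bat → go left; ape < asp → go left. Place as left child of asp.
Insert kit: kit > fox → go right; kit > jay → go right; kit < koi → go left. Place as left child of koi.

boa emu hog koi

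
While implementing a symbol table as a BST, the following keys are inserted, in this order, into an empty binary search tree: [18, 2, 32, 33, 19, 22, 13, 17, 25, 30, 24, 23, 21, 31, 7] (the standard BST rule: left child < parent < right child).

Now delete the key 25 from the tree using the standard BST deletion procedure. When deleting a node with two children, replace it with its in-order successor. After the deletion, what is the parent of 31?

30

Resulting structure (node: left, right):
  18: L=2, R=32
  2: L=–, R=13
  32: L=19, R=33
  33: L=–, R=–
  19: L=–, R=22
  22: L=21, R=25
  13: L=7, R=17
  17: L=–, R=–
  25: L=24, R=30
  30: L=–, R=31
  24: L=23, R=–
  23: L=–, R=–
  21: L=–, R=–
  31: L=–, R=–
  7: L=–, R=–

Delete 25 (two children — replace with in-order successor).
After deletion, 31's parent is 30.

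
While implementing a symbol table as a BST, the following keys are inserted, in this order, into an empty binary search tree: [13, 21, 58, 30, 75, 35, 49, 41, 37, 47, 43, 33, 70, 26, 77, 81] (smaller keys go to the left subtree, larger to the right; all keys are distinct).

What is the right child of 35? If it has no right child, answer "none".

Insert 13: tree is empty, so 13 becomes the root.
Insert 21: 21 > 13 → go right. Place as right child of 13.
Insert 58: 58 > 13 → go right; 58 > 21 → go right. Place as right child of 21.
Insert 30: 30 > 13 → go right; 30 > 21 → go right; 30 < 58 → go left. Place as left child of 58.
Insert 75: 75 > 13 → go right; 75 > 21 → go right; 75 > 58 → go right. Place as right child of 58.
Insert 35: 35 > 13 → go right; 35 > 21 → go right; 35 < 58 → go left; 35 > 30 → go right. Place as right child of 30.
Insert 49: 49 > 13 → go right; 49 > 21 → go right; 49 < 58 → go left; 49 > 30 → go right; 49 > 35 → go right. Place as right child of 35.
Insert 41: 41 > 13 → go right; 41 > 21 → go right; 41 < 58 → go left; 41 > 30 → go right; 41 > 35 → go right; 41 < 49 → go left. Place as left child of 49.
Insert 37: 37 > 13 → go right; 37 > 21 → go right; 37 < 58 → go left; 37 > 30 → go right; 37 > 35 → go right; 37 < 49 → go left; 37 < 41 → go left. Place as left child of 41.
Insert 47: 47 > 13 → go right; 47 > 21 → go right; 47 < 58 → go left; 47 > 30 → go right; 47 > 35 → go right; 47 < 49 → go left; 47 > 41 → go right. Place as right child of 41.
Insert 43: 43 > 13 → go right; 43 > 21 → go right; 43 < 58 → go left; 43 > 30 → go right; 43 > 35 → go right; 43 < 49 → go left; 43 > 41 → go right; 43 < 47 → go left. Place as left child of 47.
Insert 33: 33 > 13 → go right; 33 > 21 → go right; 33 < 58 → go left; 33 > 30 → go right; 33 < 35 → go left. Place as left child of 35.
Insert 70: 70 > 13 → go right; 70 > 21 → go right; 70 > 58 → go right; 70 < 75 → go left. Place as left child of 75.
Insert 26: 26 > 13 → go right; 26 > 21 → go right; 26 < 58 → go left; 26 < 30 → go left. Place as left child of 30.
Insert 77: 77 > 13 → go right; 77 > 21 → go right; 77 > 58 → go right; 77 > 75 → go right. Place as right child of 75.
Insert 81: 81 > 13 → go right; 81 > 21 → go right; 81 > 58 → go right; 81 > 75 → go right; 81 > 77 → go right. Place as right child of 77.

49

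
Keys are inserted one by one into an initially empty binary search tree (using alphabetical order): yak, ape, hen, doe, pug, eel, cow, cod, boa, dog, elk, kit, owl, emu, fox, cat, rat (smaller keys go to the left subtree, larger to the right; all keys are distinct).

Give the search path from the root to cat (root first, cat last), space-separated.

yak: root
ape: left child of yak (depth 1)
hen: right child of ape (depth 2)
doe: left child of hen (depth 3)
pug: right child of hen (depth 3)
eel: right child of doe (depth 4)
cow: left child of doe (depth 4)
cod: left child of cow (depth 5)
boa: left child of cod (depth 6)
dog: left child of eel (depth 5)
elk: right child of eel (depth 5)
kit: left child of pug (depth 4)
owl: right child of kit (depth 5)
emu: right child of elk (depth 6)
fox: right child of emu (depth 7)
cat: right child of boa (depth 7)
rat: right child of pug (depth 4)

yak ape hen doe cow cod boa cat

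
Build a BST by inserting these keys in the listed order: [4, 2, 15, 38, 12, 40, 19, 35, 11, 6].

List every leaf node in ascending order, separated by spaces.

2 6 35 40

4: root
2: left child of 4 (depth 1)
15: right child of 4 (depth 1)
38: right child of 15 (depth 2)
12: left child of 15 (depth 2)
40: right child of 38 (depth 3)
19: left child of 38 (depth 3)
35: right child of 19 (depth 4)
11: left child of 12 (depth 3)
6: left child of 11 (depth 4)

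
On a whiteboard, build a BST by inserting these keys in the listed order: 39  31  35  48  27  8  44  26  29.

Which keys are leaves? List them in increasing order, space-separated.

26 29 35 44

Insert 39: tree is empty, so 39 becomes the root.
Insert 31: 31 < 39 → go left. Place as left child of 39.
Insert 35: 35 < 39 → go left; 35 > 31 → go right. Place as right child of 31.
Insert 48: 48 > 39 → go right. Place as right child of 39.
Insert 27: 27 < 39 → go left; 27 < 31 → go left. Place as left child of 31.
Insert 8: 8 < 39 → go left; 8 < 31 → go left; 8 < 27 → go left. Place as left child of 27.
Insert 44: 44 > 39 → go right; 44 < 48 → go left. Place as left child of 48.
Insert 26: 26 < 39 → go left; 26 < 31 → go left; 26 < 27 → go left; 26 > 8 → go right. Place as right child of 8.
Insert 29: 29 < 39 → go left; 29 < 31 → go left; 29 > 27 → go right. Place as right child of 27.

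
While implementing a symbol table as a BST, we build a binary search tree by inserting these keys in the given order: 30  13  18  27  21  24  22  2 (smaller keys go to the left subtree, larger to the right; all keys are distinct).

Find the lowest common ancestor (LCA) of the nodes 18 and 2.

13

Insert 30: tree is empty, so 30 becomes the root.
Insert 13: 13 < 30 → go left. Place as left child of 30.
Insert 18: 18 < 30 → go left; 18 > 13 → go right. Place as right child of 13.
Insert 27: 27 < 30 → go left; 27 > 13 → go right; 27 > 18 → go right. Place as right child of 18.
Insert 21: 21 < 30 → go left; 21 > 13 → go right; 21 > 18 → go right; 21 < 27 → go left. Place as left child of 27.
Insert 24: 24 < 30 → go left; 24 > 13 → go right; 24 > 18 → go right; 24 < 27 → go left; 24 > 21 → go right. Place as right child of 21.
Insert 22: 22 < 30 → go left; 22 > 13 → go right; 22 > 18 → go right; 22 < 27 → go left; 22 > 21 → go right; 22 < 24 → go left. Place as left child of 24.
Insert 2: 2 < 30 → go left; 2 < 13 → go left. Place as left child of 13.

Path to 18: 30 → 13 → 18
Path to 2: 30 → 13 → 2
The paths share a prefix ending at 13, then split left and right.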